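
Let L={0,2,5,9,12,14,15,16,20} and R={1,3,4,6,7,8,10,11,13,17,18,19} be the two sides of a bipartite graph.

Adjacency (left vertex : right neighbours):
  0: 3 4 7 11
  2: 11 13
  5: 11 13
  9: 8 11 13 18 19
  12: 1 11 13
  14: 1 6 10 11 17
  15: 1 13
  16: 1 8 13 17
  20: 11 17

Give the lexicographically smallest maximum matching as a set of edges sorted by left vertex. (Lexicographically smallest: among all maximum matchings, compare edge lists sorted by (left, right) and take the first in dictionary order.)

|M| = 8 (so the lex-smallest maximum matching has 8 edges)
process left vertices in ascending order; for each, take the smallest-labelled available neighbour that still permits 8 edges overall, or leave it unmatched if none does
lex-smallest matching: {0-3, 2-11, 5-13, 9-18, 12-1, 14-6, 16-8, 20-17}

Lex-smallest maximum matching: {(0,3), (2,11), (5,13), (9,18), (12,1), (14,6), (16,8), (20,17)}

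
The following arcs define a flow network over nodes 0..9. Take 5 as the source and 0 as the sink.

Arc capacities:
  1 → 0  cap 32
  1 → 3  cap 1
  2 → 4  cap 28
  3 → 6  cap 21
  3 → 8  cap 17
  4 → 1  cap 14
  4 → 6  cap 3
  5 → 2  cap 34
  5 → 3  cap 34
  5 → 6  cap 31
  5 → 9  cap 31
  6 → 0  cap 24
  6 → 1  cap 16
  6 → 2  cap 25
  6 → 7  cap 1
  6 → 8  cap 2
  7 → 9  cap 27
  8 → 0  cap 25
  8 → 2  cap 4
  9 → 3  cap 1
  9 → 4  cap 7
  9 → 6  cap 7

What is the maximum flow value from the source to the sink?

augment #1: 5→6→0 bottleneck 24, total now 24
augment #2: 5→3→8→0 bottleneck 17, total now 41
augment #3: 5→6→1→0 bottleneck 7, total now 48
augment #4: 5→2→4→1→0 bottleneck 14, total now 62
augment #5: 5→3→6→1→0 bottleneck 9, total now 71
augment #6: 5→3→6→8→0 bottleneck 2, total now 73

Maximum flow value: 73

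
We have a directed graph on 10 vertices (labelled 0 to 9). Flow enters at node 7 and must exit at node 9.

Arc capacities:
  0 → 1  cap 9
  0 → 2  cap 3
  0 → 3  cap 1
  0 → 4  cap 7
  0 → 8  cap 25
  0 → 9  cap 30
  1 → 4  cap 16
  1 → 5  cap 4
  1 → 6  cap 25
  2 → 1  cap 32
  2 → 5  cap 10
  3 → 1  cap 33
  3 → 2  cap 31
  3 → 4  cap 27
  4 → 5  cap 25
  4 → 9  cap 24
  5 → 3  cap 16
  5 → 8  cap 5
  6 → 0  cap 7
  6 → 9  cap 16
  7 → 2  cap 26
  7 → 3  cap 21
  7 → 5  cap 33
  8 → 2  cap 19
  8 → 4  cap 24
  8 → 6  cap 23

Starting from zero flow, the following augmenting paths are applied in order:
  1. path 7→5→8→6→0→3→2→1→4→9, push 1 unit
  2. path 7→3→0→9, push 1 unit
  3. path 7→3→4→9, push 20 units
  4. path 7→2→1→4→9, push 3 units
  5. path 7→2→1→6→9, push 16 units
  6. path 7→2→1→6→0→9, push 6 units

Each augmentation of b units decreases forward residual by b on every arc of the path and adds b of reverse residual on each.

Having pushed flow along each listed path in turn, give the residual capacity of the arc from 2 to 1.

after path 1 (7→5→8→6→0→3→2→1→4→9, push 1): res(2,1)=31
after path 2 (7→3→0→9, push 1): res(2,1)=31
after path 3 (7→3→4→9, push 20): res(2,1)=31
after path 4 (7→2→1→4→9, push 3): res(2,1)=28
after path 5 (7→2→1→6→9, push 16): res(2,1)=12
after path 6 (7→2→1→6→0→9, push 6): res(2,1)=6

Residual capacity of (2,1): 6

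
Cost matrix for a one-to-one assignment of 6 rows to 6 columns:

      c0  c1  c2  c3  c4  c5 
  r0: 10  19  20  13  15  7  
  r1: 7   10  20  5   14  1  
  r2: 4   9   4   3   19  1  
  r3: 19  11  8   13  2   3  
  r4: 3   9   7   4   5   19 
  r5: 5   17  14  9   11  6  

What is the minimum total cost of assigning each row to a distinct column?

Minimum assignment cost: 32

one of 2 optimal assignments: row0→col5 (cost 7), row1→col1 (cost 10), row2→col2 (cost 4), row3→col4 (cost 2), row4→col3 (cost 4), row5→col0 (cost 5)
total = 7 + 10 + 4 + 2 + 4 + 5 = 32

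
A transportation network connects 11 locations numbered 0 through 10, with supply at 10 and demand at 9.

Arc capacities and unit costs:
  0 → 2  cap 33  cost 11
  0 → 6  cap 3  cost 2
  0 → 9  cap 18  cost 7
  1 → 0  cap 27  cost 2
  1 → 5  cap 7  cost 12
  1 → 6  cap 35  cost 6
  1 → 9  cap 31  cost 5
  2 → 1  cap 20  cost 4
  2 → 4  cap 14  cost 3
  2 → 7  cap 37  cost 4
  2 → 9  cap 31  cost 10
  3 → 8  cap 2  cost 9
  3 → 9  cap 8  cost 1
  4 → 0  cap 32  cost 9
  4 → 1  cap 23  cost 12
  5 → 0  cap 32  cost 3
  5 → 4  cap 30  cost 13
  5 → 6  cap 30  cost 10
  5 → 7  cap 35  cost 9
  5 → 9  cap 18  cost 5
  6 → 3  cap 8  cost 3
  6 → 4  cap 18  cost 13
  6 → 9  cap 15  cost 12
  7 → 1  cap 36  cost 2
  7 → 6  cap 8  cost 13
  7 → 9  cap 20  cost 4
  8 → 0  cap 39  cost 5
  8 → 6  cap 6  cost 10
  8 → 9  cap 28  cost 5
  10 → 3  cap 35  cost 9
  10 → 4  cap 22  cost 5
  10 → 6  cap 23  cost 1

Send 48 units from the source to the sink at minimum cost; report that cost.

Minimum cost for 48 units: 783

shortest-cost path #1: 10→6→3→9 push 8 @ unit cost 5 (adds 40)
shortest-cost path #2: 10→6→9 push 15 @ unit cost 13 (adds 195)
shortest-cost path #3: 10→4→0→9 push 18 @ unit cost 21 (adds 378)
shortest-cost path #4: 10→4→1→9 push 4 @ unit cost 22 (adds 88)
shortest-cost path #5: 10→3→8→9 push 2 @ unit cost 23 (adds 46)
shortest-cost path #6: 10→3→6→4→1→9 push 1 @ unit cost 36 (adds 36)
total cost = 783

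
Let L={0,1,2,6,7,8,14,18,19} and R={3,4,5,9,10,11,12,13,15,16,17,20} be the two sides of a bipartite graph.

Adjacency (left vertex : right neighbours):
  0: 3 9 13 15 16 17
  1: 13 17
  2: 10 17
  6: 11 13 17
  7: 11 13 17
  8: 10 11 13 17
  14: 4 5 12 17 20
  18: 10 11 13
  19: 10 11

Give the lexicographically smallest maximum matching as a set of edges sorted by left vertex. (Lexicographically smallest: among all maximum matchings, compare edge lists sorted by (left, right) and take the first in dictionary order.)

|M| = 6 (so the lex-smallest maximum matching has 6 edges)
process left vertices in ascending order; for each, take the smallest-labelled available neighbour that still permits 6 edges overall, or leave it unmatched if none does
lex-smallest matching: {0-3, 1-13, 2-10, 6-11, 7-17, 14-4}

Lex-smallest maximum matching: {(0,3), (1,13), (2,10), (6,11), (7,17), (14,4)}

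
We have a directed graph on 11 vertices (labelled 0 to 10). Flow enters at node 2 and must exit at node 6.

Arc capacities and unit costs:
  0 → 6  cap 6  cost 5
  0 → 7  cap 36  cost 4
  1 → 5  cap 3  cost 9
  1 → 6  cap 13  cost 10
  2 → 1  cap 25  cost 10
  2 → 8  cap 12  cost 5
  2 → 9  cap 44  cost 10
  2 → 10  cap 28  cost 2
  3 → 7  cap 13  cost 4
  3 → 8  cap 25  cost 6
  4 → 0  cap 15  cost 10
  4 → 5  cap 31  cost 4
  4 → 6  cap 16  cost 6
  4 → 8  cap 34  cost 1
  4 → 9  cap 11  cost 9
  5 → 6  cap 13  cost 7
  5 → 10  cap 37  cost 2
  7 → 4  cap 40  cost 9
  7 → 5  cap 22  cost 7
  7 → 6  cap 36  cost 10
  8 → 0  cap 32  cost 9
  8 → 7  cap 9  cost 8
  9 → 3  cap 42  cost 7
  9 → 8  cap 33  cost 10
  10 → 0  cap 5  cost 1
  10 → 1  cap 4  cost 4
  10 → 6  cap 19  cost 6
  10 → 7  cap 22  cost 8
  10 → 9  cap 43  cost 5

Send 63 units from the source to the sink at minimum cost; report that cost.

shortest-cost path #1: 2→10→6 push 19 @ unit cost 8 (adds 152)
shortest-cost path #2: 2→10→0→6 push 5 @ unit cost 8 (adds 40)
shortest-cost path #3: 2→10→1→6 push 4 @ unit cost 16 (adds 64)
shortest-cost path #4: 2→8→0→6 push 1 @ unit cost 19 (adds 19)
shortest-cost path #5: 2→1→6 push 9 @ unit cost 20 (adds 180)
shortest-cost path #6: 2→8→7→6 push 9 @ unit cost 23 (adds 207)
shortest-cost path #7: 2→1→10→7→6 push 4 @ unit cost 24 (adds 96)
shortest-cost path #8: 2→1→5→6 push 3 @ unit cost 26 (adds 78)
shortest-cost path #9: 2→8→0→7→6 push 2 @ unit cost 28 (adds 56)
shortest-cost path #10: 2→9→3→7→6 push 7 @ unit cost 31 (adds 217)
total cost = 1109

Minimum cost for 63 units: 1109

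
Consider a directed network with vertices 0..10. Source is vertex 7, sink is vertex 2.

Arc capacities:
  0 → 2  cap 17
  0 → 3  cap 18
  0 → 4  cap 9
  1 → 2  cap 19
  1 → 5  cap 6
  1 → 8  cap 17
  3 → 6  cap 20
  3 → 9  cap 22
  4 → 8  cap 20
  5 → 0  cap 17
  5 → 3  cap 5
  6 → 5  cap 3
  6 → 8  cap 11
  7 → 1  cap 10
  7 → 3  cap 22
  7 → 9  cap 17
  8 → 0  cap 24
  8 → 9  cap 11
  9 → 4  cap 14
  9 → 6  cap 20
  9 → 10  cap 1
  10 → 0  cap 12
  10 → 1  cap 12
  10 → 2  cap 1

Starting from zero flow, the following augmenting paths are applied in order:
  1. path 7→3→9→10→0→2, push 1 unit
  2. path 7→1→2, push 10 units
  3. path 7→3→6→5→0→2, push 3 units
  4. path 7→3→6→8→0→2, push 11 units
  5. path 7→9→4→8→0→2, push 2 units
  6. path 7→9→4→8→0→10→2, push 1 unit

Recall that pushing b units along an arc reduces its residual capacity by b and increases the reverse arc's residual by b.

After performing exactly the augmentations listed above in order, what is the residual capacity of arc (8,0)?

Residual capacity of (8,0): 10

after path 1 (7→3→9→10→0→2, push 1): res(8,0)=24
after path 2 (7→1→2, push 10): res(8,0)=24
after path 3 (7→3→6→5→0→2, push 3): res(8,0)=24
after path 4 (7→3→6→8→0→2, push 11): res(8,0)=13
after path 5 (7→9→4→8→0→2, push 2): res(8,0)=11
after path 6 (7→9→4→8→0→10→2, push 1): res(8,0)=10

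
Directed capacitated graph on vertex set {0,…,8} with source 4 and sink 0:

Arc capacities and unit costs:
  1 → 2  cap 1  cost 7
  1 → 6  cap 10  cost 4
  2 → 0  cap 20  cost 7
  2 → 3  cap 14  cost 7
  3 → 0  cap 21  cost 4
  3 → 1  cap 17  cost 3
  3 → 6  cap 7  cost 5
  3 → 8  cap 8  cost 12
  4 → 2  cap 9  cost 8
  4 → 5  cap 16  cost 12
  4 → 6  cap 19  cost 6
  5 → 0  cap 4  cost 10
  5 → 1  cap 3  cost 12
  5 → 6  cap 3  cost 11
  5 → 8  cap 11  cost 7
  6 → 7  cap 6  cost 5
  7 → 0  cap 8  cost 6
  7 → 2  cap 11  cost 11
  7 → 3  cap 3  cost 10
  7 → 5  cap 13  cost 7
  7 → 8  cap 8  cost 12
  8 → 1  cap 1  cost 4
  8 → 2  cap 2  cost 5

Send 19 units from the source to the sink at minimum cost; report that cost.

shortest-cost path #1: 4→2→0 push 9 @ unit cost 15 (adds 135)
shortest-cost path #2: 4→6→7→0 push 6 @ unit cost 17 (adds 102)
shortest-cost path #3: 4→5→0 push 4 @ unit cost 22 (adds 88)
total cost = 325

Minimum cost for 19 units: 325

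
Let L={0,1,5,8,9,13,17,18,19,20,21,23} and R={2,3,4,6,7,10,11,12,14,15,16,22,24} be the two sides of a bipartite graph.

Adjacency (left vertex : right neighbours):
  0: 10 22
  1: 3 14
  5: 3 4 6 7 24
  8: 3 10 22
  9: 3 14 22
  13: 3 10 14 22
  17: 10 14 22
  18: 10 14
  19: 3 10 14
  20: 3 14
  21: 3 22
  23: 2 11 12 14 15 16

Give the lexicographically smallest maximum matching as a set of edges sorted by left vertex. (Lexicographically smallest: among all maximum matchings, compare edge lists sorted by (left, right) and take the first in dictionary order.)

|M| = 6 (so the lex-smallest maximum matching has 6 edges)
process left vertices in ascending order; for each, take the smallest-labelled available neighbour that still permits 6 edges overall, or leave it unmatched if none does
lex-smallest matching: {0-10, 1-3, 5-4, 8-22, 9-14, 23-2}

Lex-smallest maximum matching: {(0,10), (1,3), (5,4), (8,22), (9,14), (23,2)}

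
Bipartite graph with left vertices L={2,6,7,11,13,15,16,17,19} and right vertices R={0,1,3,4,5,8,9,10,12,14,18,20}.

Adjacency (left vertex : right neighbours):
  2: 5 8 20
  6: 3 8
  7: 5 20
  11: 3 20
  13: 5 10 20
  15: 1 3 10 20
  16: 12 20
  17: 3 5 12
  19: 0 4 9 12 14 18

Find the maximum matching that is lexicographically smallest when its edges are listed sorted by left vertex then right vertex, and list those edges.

|M| = 8 (so the lex-smallest maximum matching has 8 edges)
process left vertices in ascending order; for each, take the smallest-labelled available neighbour that still permits 8 edges overall, or leave it unmatched if none does
lex-smallest matching: {2-5, 6-8, 7-20, 11-3, 13-10, 15-1, 16-12, 19-0}

Lex-smallest maximum matching: {(2,5), (6,8), (7,20), (11,3), (13,10), (15,1), (16,12), (19,0)}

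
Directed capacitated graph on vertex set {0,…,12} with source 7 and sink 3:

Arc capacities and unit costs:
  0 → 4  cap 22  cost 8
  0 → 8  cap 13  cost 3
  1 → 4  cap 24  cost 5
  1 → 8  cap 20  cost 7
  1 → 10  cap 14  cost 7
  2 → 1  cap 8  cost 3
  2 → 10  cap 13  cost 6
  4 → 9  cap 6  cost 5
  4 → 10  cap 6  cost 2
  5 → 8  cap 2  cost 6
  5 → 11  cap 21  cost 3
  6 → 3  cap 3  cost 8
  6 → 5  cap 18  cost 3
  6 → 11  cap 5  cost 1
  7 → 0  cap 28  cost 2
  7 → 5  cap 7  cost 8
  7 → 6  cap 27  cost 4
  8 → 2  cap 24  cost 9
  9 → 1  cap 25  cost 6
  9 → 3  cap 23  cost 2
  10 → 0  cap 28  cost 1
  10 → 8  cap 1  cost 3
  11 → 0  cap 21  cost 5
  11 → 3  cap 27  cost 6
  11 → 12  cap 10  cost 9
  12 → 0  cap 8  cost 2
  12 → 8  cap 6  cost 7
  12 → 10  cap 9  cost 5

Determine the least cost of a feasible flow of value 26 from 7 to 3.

Minimum cost for 26 units: 379

shortest-cost path #1: 7→6→11→3 push 5 @ unit cost 11 (adds 55)
shortest-cost path #2: 7→6→3 push 3 @ unit cost 12 (adds 36)
shortest-cost path #3: 7→6→5→11→3 push 18 @ unit cost 16 (adds 288)
total cost = 379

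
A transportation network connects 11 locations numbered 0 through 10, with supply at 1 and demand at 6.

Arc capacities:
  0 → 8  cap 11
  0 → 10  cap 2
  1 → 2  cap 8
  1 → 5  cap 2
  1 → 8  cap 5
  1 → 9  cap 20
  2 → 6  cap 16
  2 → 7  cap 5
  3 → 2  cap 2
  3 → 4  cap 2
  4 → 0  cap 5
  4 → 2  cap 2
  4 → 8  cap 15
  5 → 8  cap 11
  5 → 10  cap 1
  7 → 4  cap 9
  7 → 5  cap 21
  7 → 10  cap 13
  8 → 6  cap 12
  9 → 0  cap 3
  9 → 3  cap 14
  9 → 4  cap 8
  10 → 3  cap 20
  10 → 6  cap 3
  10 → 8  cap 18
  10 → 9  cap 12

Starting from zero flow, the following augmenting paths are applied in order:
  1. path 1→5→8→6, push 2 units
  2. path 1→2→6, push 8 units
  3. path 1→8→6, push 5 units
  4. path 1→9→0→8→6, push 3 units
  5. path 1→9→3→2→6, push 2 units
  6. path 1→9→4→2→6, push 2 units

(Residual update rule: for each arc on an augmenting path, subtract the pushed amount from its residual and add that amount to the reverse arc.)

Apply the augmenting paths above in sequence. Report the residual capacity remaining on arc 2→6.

Residual capacity of (2,6): 4

after path 1 (1→5→8→6, push 2): res(2,6)=16
after path 2 (1→2→6, push 8): res(2,6)=8
after path 3 (1→8→6, push 5): res(2,6)=8
after path 4 (1→9→0→8→6, push 3): res(2,6)=8
after path 5 (1→9→3→2→6, push 2): res(2,6)=6
after path 6 (1→9→4→2→6, push 2): res(2,6)=4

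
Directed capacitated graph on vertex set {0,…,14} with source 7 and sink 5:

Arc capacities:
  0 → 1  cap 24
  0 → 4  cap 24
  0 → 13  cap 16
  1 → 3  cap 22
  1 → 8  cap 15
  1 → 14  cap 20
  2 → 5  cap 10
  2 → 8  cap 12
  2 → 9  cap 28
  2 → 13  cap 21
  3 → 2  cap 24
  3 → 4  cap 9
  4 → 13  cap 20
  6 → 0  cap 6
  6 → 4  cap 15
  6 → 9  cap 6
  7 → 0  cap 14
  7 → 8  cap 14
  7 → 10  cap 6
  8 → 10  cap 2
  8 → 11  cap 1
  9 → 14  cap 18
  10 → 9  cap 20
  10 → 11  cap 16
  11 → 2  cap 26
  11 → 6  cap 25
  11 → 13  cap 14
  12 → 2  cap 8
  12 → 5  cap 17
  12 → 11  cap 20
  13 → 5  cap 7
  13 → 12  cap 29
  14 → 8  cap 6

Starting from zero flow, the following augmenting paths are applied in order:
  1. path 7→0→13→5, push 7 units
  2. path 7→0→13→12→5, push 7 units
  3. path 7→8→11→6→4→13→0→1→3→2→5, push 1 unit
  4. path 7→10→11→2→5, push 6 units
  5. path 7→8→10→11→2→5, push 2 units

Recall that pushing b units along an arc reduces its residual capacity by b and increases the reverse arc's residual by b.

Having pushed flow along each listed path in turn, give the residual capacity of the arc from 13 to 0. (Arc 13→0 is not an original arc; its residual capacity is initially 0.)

Residual capacity of (13,0): 13

after path 1 (7→0→13→5, push 7): res(13,0)=7
after path 2 (7→0→13→12→5, push 7): res(13,0)=14
after path 3 (7→8→11→6→4→13→0→1→3→2→5, push 1): res(13,0)=13
after path 4 (7→10→11→2→5, push 6): res(13,0)=13
after path 5 (7→8→10→11→2→5, push 2): res(13,0)=13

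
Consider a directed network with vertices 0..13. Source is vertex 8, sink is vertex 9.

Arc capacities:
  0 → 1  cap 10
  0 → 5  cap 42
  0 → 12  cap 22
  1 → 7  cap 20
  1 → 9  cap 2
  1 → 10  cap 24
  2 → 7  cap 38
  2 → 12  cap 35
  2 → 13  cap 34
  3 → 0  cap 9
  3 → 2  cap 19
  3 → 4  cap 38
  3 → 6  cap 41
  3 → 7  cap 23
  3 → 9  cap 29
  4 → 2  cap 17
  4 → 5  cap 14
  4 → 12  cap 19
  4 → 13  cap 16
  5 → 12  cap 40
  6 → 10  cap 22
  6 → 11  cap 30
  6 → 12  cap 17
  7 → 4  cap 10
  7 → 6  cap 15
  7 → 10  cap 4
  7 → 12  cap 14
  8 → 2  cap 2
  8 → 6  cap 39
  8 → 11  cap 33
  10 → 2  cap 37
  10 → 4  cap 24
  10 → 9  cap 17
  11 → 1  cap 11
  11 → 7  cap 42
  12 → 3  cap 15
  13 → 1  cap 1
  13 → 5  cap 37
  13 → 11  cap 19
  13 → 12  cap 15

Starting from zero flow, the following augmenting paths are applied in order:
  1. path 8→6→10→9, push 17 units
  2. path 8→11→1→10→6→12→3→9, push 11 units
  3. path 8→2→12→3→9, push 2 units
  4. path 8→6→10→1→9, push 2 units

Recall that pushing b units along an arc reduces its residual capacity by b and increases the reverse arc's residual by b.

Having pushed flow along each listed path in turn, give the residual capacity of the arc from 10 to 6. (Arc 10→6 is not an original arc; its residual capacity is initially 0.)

after path 1 (8→6→10→9, push 17): res(10,6)=17
after path 2 (8→11→1→10→6→12→3→9, push 11): res(10,6)=6
after path 3 (8→2→12→3→9, push 2): res(10,6)=6
after path 4 (8→6→10→1→9, push 2): res(10,6)=8

Residual capacity of (10,6): 8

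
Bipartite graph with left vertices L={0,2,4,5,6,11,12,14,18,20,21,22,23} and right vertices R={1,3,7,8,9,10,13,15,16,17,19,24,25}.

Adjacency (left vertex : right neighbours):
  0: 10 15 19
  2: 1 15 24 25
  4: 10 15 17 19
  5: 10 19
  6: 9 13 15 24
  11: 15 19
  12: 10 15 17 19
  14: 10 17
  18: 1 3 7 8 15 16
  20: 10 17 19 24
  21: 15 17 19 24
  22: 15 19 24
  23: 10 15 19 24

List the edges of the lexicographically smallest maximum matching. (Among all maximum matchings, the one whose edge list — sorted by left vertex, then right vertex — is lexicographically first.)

|M| = 8 (so the lex-smallest maximum matching has 8 edges)
process left vertices in ascending order; for each, take the smallest-labelled available neighbour that still permits 8 edges overall, or leave it unmatched if none does
lex-smallest matching: {0-10, 2-1, 4-15, 5-19, 6-9, 12-17, 18-3, 20-24}

Lex-smallest maximum matching: {(0,10), (2,1), (4,15), (5,19), (6,9), (12,17), (18,3), (20,24)}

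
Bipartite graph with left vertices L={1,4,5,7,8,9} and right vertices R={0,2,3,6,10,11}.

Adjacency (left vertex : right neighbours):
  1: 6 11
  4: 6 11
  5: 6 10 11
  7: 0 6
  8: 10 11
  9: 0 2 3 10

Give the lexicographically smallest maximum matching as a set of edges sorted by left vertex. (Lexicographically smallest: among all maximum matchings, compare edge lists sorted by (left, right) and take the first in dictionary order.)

Lex-smallest maximum matching: {(1,6), (4,11), (5,10), (7,0), (9,2)}

|M| = 5 (so the lex-smallest maximum matching has 5 edges)
process left vertices in ascending order; for each, take the smallest-labelled available neighbour that still permits 5 edges overall, or leave it unmatched if none does
lex-smallest matching: {1-6, 4-11, 5-10, 7-0, 9-2}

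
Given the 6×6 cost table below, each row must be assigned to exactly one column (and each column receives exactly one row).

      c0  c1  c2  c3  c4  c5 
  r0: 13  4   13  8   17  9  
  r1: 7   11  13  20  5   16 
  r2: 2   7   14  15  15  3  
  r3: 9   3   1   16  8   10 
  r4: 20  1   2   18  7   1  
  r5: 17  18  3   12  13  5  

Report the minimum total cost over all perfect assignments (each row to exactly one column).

Minimum assignment cost: 22

one of 2 optimal assignments: row0→col3 (cost 8), row1→col4 (cost 5), row2→col0 (cost 2), row3→col1 (cost 3), row4→col5 (cost 1), row5→col2 (cost 3)
total = 8 + 5 + 2 + 3 + 1 + 3 = 22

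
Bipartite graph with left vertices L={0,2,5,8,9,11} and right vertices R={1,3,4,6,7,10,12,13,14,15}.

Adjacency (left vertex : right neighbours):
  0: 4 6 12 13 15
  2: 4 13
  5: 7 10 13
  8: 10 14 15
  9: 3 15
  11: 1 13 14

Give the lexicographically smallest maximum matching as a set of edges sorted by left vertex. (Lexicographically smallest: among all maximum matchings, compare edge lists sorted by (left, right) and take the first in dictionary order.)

Lex-smallest maximum matching: {(0,4), (2,13), (5,7), (8,10), (9,3), (11,1)}

|M| = 6 (so the lex-smallest maximum matching has 6 edges)
process left vertices in ascending order; for each, take the smallest-labelled available neighbour that still permits 6 edges overall, or leave it unmatched if none does
lex-smallest matching: {0-4, 2-13, 5-7, 8-10, 9-3, 11-1}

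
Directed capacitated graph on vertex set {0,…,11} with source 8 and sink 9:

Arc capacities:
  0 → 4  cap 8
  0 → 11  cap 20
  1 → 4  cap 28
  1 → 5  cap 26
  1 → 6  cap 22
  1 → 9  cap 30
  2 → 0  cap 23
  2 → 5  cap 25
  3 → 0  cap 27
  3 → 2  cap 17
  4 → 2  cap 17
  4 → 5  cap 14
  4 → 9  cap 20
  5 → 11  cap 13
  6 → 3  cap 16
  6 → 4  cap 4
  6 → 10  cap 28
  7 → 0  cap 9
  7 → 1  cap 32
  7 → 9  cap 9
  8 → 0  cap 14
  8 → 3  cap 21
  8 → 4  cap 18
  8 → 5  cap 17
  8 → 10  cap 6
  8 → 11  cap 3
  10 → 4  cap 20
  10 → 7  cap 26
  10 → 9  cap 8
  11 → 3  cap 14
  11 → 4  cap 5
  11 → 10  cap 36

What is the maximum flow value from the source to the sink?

Maximum flow value: 54

augment #1: 8→4→9 bottleneck 18, total now 18
augment #2: 8→10→9 bottleneck 6, total now 24
augment #3: 8→0→4→9 bottleneck 2, total now 26
augment #4: 8→11→10→9 bottleneck 2, total now 28
augment #5: 8→11→10→7→9 bottleneck 1, total now 29
augment #6: 8→0→11→10→7→9 bottleneck 8, total now 37
augment #7: 8→0→11→10→7→1→9 bottleneck 4, total now 41
augment #8: 8→5→11→10→7→1→9 bottleneck 13, total now 54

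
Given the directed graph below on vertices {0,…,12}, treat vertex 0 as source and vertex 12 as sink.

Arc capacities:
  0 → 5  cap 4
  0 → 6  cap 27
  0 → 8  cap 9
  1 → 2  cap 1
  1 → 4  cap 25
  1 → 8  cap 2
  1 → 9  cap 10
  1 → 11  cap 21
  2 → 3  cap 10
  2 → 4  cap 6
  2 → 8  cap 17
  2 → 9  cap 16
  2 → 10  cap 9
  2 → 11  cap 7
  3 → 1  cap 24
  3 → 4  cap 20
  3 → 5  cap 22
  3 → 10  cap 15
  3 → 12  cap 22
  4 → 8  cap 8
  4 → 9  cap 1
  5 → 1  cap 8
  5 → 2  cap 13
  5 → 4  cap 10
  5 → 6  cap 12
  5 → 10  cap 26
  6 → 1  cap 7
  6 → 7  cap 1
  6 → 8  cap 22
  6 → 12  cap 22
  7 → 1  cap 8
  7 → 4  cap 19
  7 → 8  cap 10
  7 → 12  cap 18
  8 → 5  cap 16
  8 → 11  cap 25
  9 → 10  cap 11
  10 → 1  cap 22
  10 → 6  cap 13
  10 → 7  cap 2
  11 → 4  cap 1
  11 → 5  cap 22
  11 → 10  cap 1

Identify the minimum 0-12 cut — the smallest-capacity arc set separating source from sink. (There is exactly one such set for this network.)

augment #1: 0→6→12 push 22
augment #2: 0→6→7→12 push 1
augment #3: 0→5→2→3→12 push 4
augment #4: 0→6→1→2→3→12 push 1
augment #5: 0→8→5→2→3→12 push 5
augment #6: 0→8→5→10→7→12 push 2
max flow = 35; residual-reachable set from 0 gives S-side
cut edges (S→T): {(2,3), (6,7), (6,12), (10,7)} total cap 35

Min-cut arcs: {(2,3), (6,7), (6,12), (10,7)} (total capacity 35)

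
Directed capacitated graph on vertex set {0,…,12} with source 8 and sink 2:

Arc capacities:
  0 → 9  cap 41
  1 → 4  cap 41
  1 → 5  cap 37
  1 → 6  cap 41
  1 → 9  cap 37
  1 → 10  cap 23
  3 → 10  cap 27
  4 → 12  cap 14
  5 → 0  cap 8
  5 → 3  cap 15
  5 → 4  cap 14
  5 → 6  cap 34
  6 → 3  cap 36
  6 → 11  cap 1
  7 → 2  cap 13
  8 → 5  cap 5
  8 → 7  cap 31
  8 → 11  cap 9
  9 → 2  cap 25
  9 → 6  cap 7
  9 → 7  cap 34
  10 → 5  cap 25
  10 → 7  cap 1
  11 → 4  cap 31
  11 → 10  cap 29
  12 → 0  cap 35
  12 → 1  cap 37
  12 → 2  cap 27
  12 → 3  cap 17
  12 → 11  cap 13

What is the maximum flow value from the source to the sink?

Maximum flow value: 27

augment #1: 8→7→2 bottleneck 13, total now 13
augment #2: 8→5→0→9→2 bottleneck 5, total now 18
augment #3: 8→11→4→12→2 bottleneck 9, total now 27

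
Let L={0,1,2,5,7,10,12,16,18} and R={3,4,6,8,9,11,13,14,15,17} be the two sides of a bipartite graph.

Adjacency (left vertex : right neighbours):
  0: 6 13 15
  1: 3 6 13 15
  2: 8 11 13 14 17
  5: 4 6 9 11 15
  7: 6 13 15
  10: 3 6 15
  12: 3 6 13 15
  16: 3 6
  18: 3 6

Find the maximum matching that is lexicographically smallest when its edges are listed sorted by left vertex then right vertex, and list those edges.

|M| = 6 (so the lex-smallest maximum matching has 6 edges)
process left vertices in ascending order; for each, take the smallest-labelled available neighbour that still permits 6 edges overall, or leave it unmatched if none does
lex-smallest matching: {0-6, 1-3, 2-8, 5-4, 7-13, 10-15}

Lex-smallest maximum matching: {(0,6), (1,3), (2,8), (5,4), (7,13), (10,15)}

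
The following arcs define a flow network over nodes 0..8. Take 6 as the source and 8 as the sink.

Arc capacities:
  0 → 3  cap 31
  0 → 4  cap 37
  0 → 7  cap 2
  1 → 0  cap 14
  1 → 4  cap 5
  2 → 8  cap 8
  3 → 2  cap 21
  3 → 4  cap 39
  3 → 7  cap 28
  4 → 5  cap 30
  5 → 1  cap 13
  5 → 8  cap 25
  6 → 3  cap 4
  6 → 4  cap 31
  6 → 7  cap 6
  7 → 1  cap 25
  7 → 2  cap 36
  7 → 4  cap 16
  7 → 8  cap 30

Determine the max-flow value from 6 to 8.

Maximum flow value: 40

augment #1: 6→7→8 bottleneck 6, total now 6
augment #2: 6→3→2→8 bottleneck 4, total now 10
augment #3: 6→4→5→8 bottleneck 25, total now 35
augment #4: 6→4→5→1→0→7→8 bottleneck 2, total now 37
augment #5: 6→4→5→1→0→3→2→8 bottleneck 3, total now 40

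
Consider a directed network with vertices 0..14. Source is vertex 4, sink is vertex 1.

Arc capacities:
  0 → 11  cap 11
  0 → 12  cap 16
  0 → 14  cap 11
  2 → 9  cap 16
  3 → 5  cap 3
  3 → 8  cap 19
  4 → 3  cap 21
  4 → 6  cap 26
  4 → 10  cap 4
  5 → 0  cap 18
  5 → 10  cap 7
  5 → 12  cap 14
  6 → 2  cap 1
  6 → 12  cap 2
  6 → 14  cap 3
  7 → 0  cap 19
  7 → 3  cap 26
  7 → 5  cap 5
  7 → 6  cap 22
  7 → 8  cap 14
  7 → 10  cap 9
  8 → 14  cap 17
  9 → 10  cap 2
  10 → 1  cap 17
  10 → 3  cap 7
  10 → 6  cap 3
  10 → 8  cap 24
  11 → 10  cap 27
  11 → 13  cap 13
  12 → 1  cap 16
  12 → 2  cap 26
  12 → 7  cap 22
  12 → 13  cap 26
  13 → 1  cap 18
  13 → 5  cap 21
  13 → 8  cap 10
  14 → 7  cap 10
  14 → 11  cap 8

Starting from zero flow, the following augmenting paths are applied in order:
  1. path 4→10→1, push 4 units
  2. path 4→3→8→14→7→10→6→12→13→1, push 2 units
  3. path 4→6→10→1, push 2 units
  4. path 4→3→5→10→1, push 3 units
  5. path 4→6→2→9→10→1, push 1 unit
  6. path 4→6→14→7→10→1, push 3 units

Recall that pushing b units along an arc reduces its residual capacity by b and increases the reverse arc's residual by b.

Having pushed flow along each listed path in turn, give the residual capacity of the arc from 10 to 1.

after path 1 (4→10→1, push 4): res(10,1)=13
after path 2 (4→3→8→14→7→10→6→12→13→1, push 2): res(10,1)=13
after path 3 (4→6→10→1, push 2): res(10,1)=11
after path 4 (4→3→5→10→1, push 3): res(10,1)=8
after path 5 (4→6→2→9→10→1, push 1): res(10,1)=7
after path 6 (4→6→14→7→10→1, push 3): res(10,1)=4

Residual capacity of (10,1): 4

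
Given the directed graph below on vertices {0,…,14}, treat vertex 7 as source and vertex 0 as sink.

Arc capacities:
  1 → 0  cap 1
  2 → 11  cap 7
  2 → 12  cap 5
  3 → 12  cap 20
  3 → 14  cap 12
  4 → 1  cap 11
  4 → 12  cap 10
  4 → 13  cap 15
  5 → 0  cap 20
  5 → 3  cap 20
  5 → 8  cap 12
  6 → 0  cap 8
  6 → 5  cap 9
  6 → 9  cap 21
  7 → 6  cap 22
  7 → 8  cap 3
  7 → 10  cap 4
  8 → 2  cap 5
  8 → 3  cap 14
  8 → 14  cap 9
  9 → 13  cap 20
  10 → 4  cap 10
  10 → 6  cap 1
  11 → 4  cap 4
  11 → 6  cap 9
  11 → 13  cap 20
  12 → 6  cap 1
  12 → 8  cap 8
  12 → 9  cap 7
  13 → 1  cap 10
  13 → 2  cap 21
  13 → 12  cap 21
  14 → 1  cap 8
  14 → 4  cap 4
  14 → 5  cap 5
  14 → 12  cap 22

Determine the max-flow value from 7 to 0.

Maximum flow value: 23

augment #1: 7→6→0 bottleneck 8, total now 8
augment #2: 7→6→5→0 bottleneck 9, total now 17
augment #3: 7→8→14→1→0 bottleneck 1, total now 18
augment #4: 7→8→14→5→0 bottleneck 2, total now 20
augment #5: 7→10→4→1→14→5→0 bottleneck 1, total now 21
augment #6: 7→10→4→12→8→14→5→0 bottleneck 2, total now 23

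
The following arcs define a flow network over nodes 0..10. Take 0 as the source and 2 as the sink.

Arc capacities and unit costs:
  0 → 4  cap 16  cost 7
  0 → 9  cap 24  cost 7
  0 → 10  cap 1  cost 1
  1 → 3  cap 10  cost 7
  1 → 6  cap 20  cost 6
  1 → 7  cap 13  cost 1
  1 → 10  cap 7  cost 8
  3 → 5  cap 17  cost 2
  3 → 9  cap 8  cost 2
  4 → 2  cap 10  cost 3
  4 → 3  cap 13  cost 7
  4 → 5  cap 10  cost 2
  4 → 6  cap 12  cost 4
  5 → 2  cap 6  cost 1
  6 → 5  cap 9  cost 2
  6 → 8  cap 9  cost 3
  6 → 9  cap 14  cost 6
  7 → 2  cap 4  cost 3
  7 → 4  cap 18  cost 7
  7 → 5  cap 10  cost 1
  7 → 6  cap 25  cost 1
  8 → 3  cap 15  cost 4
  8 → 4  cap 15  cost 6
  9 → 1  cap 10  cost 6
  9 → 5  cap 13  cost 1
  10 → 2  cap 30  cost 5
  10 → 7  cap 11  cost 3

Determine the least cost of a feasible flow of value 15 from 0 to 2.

Minimum cost for 15 units: 140

shortest-cost path #1: 0→10→2 push 1 @ unit cost 6 (adds 6)
shortest-cost path #2: 0→9→5→2 push 6 @ unit cost 9 (adds 54)
shortest-cost path #3: 0→4→2 push 8 @ unit cost 10 (adds 80)
total cost = 140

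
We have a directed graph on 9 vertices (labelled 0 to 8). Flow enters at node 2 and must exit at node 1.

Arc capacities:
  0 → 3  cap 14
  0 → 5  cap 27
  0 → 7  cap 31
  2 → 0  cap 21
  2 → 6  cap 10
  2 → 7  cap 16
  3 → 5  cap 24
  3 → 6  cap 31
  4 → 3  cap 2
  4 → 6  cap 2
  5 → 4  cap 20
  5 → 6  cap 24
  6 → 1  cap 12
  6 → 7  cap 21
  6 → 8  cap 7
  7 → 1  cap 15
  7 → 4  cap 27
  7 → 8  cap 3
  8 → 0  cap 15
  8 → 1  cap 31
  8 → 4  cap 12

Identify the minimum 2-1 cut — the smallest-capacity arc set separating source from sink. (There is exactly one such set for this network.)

Min-cut arcs: {(6,1), (6,8), (7,1), (7,8)} (total capacity 37)

augment #1: 2→6→1 push 10
augment #2: 2→7→1 push 15
augment #3: 2→7→8→1 push 1
augment #4: 2→0→3→6→1 push 2
augment #5: 2→0→7→8→1 push 2
augment #6: 2→0→3→6→8→1 push 7
max flow = 37; residual-reachable set from 2 gives S-side
cut edges (S→T): {(6,1), (6,8), (7,1), (7,8)} total cap 37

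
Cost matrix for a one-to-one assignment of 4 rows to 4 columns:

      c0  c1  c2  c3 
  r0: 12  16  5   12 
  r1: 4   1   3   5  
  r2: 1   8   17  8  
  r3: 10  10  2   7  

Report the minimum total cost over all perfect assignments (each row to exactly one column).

Minimum assignment cost: 14

optimal assignment: row0→col2 (cost 5), row1→col1 (cost 1), row2→col0 (cost 1), row3→col3 (cost 7)
total = 5 + 1 + 1 + 7 = 14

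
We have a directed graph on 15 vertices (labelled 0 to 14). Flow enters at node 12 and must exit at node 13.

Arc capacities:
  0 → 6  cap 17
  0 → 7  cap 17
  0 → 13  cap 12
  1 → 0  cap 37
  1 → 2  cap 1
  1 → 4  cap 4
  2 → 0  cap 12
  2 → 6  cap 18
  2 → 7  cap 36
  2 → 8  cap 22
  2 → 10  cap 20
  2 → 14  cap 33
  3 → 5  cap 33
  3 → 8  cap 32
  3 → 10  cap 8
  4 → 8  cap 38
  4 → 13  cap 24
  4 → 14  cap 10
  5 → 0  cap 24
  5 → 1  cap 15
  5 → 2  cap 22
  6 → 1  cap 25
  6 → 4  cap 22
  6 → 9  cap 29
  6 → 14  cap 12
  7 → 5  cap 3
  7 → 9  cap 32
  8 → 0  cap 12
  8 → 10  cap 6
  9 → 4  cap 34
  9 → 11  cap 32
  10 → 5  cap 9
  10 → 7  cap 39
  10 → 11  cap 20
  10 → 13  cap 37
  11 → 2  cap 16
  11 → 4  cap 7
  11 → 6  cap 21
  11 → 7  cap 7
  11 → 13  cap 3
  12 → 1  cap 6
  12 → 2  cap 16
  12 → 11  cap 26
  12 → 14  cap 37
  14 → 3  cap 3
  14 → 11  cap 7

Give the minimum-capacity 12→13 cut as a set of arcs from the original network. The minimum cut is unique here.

augment #1: 12→11→13 push 3
augment #2: 12→1→0→13 push 6
augment #3: 12→2→0→13 push 6
augment #4: 12→2→10→13 push 10
augment #5: 12→11→4→13 push 7
augment #6: 12→11→2→10→13 push 10
augment #7: 12→11→6→4→13 push 6
augment #8: 12→14→3→10→13 push 3
augment #9: 12→14→11→6→4→13 push 7
max flow = 58; residual-reachable set from 12 gives S-side
cut edges (S→T): {(12,1), (12,2), (12,11), (14,3), (14,11)} total cap 58

Min-cut arcs: {(12,1), (12,2), (12,11), (14,3), (14,11)} (total capacity 58)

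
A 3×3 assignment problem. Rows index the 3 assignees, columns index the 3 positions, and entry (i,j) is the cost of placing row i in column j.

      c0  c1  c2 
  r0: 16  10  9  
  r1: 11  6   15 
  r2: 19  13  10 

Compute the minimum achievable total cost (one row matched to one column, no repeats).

optimal assignment: row0→col1 (cost 10), row1→col0 (cost 11), row2→col2 (cost 10)
total = 10 + 11 + 10 = 31

Minimum assignment cost: 31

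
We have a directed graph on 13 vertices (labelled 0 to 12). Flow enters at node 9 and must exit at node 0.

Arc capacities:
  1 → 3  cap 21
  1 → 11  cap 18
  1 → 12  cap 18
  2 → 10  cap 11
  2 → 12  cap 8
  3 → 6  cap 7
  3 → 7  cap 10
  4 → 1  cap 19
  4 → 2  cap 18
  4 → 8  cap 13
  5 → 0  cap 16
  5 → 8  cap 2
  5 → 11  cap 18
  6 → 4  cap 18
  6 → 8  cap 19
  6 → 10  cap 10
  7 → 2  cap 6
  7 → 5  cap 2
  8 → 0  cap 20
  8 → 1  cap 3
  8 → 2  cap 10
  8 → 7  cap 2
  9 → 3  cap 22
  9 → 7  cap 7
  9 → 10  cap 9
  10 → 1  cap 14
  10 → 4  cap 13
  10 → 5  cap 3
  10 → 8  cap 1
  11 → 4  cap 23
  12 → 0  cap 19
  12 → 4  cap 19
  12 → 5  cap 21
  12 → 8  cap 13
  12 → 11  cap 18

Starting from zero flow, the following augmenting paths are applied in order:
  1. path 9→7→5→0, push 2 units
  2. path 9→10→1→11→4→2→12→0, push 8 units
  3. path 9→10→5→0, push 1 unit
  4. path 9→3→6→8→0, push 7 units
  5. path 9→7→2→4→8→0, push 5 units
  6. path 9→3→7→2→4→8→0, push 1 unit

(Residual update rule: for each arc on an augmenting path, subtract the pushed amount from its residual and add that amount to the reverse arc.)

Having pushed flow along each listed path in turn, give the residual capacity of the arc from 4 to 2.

after path 1 (9→7→5→0, push 2): res(4,2)=18
after path 2 (9→10→1→11→4→2→12→0, push 8): res(4,2)=10
after path 3 (9→10→5→0, push 1): res(4,2)=10
after path 4 (9→3→6→8→0, push 7): res(4,2)=10
after path 5 (9→7→2→4→8→0, push 5): res(4,2)=15
after path 6 (9→3→7→2→4→8→0, push 1): res(4,2)=16

Residual capacity of (4,2): 16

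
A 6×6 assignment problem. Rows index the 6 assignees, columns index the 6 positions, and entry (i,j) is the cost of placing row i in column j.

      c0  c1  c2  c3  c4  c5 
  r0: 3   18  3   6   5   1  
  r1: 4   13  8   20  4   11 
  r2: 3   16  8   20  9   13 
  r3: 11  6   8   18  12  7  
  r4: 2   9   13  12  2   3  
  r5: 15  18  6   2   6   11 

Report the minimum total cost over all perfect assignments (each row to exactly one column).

Minimum assignment cost: 21

optimal assignment: row0→col2 (cost 3), row1→col4 (cost 4), row2→col0 (cost 3), row3→col1 (cost 6), row4→col5 (cost 3), row5→col3 (cost 2)
total = 3 + 4 + 3 + 6 + 3 + 2 = 21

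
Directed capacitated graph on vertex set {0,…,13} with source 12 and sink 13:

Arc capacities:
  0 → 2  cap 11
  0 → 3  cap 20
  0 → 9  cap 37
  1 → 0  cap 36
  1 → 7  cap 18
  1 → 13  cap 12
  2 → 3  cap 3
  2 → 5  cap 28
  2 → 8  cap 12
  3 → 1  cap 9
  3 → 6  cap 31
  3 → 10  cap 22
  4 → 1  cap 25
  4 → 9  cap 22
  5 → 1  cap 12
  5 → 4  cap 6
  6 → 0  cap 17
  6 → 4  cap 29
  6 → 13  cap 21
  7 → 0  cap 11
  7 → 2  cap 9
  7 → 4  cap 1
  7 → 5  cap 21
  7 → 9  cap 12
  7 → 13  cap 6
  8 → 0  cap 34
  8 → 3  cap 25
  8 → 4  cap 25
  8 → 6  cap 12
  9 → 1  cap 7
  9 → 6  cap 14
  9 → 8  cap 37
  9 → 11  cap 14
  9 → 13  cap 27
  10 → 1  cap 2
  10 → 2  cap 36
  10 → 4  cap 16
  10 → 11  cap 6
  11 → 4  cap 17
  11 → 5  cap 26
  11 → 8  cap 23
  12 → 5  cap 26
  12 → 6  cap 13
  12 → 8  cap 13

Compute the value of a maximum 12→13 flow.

Maximum flow value: 44

augment #1: 12→6→13 bottleneck 13, total now 13
augment #2: 12→5→1→13 bottleneck 12, total now 25
augment #3: 12→8→6→13 bottleneck 8, total now 33
augment #4: 12→5→4→9→13 bottleneck 6, total now 39
augment #5: 12→8→0→9→13 bottleneck 5, total now 44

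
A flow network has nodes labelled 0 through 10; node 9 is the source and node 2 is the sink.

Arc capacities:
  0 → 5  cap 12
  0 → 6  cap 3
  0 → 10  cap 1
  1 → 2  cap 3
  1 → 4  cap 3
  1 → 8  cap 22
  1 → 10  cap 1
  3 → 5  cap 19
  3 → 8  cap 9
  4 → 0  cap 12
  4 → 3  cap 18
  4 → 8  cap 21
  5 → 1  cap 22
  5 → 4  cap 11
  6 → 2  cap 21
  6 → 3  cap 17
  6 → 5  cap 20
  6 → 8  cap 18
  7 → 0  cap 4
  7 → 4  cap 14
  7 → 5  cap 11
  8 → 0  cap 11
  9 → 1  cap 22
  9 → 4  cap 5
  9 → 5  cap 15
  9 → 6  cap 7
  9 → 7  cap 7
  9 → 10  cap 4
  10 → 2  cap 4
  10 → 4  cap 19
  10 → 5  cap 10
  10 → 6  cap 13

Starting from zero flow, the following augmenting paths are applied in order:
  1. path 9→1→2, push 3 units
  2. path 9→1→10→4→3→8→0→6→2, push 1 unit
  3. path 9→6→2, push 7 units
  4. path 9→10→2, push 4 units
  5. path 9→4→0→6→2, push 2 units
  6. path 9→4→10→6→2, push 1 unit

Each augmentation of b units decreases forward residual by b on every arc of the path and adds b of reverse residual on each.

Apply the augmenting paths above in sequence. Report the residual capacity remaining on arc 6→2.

Residual capacity of (6,2): 10

after path 1 (9→1→2, push 3): res(6,2)=21
after path 2 (9→1→10→4→3→8→0→6→2, push 1): res(6,2)=20
after path 3 (9→6→2, push 7): res(6,2)=13
after path 4 (9→10→2, push 4): res(6,2)=13
after path 5 (9→4→0→6→2, push 2): res(6,2)=11
after path 6 (9→4→10→6→2, push 1): res(6,2)=10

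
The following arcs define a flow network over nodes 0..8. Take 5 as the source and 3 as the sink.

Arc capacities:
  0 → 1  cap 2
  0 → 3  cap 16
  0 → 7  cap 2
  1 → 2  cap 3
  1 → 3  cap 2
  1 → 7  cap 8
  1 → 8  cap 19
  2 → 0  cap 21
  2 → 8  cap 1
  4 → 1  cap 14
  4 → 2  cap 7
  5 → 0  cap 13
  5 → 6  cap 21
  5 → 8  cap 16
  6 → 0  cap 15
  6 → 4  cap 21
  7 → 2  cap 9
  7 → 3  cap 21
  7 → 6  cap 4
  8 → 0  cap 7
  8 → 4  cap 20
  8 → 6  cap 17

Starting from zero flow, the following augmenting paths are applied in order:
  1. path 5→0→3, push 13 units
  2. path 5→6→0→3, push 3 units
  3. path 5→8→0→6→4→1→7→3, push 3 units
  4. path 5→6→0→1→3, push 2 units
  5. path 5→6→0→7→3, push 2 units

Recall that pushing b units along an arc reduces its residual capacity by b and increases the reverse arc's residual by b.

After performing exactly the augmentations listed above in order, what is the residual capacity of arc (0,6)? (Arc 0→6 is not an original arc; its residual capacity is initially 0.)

Residual capacity of (0,6): 4

after path 1 (5→0→3, push 13): res(0,6)=0
after path 2 (5→6→0→3, push 3): res(0,6)=3
after path 3 (5→8→0→6→4→1→7→3, push 3): res(0,6)=0
after path 4 (5→6→0→1→3, push 2): res(0,6)=2
after path 5 (5→6→0→7→3, push 2): res(0,6)=4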